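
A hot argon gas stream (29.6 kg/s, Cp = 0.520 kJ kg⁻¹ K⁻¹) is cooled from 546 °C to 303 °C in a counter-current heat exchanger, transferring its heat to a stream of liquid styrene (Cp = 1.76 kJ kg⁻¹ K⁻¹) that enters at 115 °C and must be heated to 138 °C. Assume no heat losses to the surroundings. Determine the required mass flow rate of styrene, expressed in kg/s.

Heat released by hot stream: Q = 29.6 × 0.520 × (546 − 303) = 3740.3 kJ/s
Energy balance on cold side (adiabatic exchanger): Q = ṁ_c·Cp_c·(T_c,out − T_c,in)
ṁ_c = 3740.3 / [1.76 × (138 − 115)] = 92.398 kg/s

ṁ_c = 92.4 kg/s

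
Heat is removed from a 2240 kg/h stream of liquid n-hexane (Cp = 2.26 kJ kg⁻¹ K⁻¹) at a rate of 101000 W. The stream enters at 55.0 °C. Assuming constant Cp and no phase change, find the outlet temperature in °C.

T_out = -16.8 °C

Q = 101000 W = 363600 kJ/h
ΔT = Q/(ṁ·Cp) = 363600/(2240×2.26) = 71.824 K
T_out = 55.0 − 71.824 = -16.824 °C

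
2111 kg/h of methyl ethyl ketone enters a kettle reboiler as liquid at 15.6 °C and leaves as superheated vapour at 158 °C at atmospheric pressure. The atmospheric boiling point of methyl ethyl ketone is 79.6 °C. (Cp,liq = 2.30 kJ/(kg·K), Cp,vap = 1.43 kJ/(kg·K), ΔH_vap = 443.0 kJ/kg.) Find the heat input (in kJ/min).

Q = 24700 kJ/min

liquid 15.6→79.6 °C: 147.2 kJ/kg
vaporisation at 79.6 °C: 443 kJ/kg
vapour 79.6→158 °C: 112.11 kJ/kg
Δh = 147.2 + 443 + 112.11 = 702.31 kJ/kg
Q = ṁ·Δh = 2111 kg/h × 702.31 kJ/kg = 1.4826e+06 kJ/h
|Q| = 411.83 kW = 24710 kJ/min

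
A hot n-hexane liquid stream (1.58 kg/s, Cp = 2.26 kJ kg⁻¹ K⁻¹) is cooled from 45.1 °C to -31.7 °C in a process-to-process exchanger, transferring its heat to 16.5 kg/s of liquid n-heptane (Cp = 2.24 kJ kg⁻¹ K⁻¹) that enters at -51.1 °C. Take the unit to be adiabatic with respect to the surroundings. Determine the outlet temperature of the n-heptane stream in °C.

T_c,out = -43.7 °C

Heat released by hot stream: Q = 1.58 × 2.26 × (45.1 − -31.7) = 274.24 kJ/s
Energy balance on cold side (adiabatic exchanger): Q = ṁ_c·Cp_c·(T_c,out − T_c,in)
T_c,out = -51.1 + 274.24/(16.5 × 2.24) = -43.68 °C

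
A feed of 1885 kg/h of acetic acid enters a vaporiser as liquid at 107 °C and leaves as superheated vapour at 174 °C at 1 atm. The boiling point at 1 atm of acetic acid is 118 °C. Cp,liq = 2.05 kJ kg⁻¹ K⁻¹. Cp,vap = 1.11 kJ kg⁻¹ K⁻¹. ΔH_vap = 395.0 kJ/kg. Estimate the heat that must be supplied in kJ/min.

liquid 107→118 °C: 22.55 kJ/kg
vaporisation at 118 °C: 395 kJ/kg
vapour 118→174 °C: 62.16 kJ/kg
Δh = 22.55 + 395 + 62.16 = 479.71 kJ/kg
Q = ṁ·Δh = 1885 kg/h × 479.71 kJ/kg = 904250 kJ/h
|Q| = 251.18 kW = 15071 kJ/min

Q = 15100 kJ/min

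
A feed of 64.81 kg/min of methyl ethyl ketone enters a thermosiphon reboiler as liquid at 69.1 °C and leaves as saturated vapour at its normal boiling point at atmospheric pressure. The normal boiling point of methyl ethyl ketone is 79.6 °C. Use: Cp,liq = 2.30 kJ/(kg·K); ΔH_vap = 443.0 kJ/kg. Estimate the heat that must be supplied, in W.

liquid 69.1→79.6 °C: 24.15 kJ/kg
vaporisation at 79.6 °C: 443 kJ/kg
Δh = 24.15 + 443 = 467.15 kJ/kg
Q = ṁ·Δh = 64.81 kg/min × 467.15 kJ/kg = 30276 kJ/min
|Q| = 504.6 kW = 504600 W

Q = 505000 W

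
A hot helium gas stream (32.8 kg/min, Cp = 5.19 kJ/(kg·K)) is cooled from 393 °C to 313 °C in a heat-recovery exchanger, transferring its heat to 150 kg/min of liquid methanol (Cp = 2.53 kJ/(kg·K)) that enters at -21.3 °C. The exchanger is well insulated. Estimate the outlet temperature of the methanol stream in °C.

T_c,out = 14.6 °C

Heat released by hot stream: Q = 32.8 × 5.19 × (393 − 313) = 13619 kJ/min
Energy balance on cold side (adiabatic exchanger): Q = ṁ_c·Cp_c·(T_c,out − T_c,in)
T_c,out = -21.3 + 13619/(150 × 2.53) = 14.586 °C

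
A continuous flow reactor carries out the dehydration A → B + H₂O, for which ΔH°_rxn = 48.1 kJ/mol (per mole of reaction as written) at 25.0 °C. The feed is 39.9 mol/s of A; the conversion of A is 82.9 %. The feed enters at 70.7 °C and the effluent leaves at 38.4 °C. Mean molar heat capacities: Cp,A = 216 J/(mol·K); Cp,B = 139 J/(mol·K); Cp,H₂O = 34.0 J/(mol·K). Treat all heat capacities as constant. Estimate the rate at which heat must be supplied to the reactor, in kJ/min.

Extent of reaction ξ = 0.829 × 39.9 = 33.077 mol/s
Reaction term: ξ·ΔH°_rxn = 33.077 × 48.1 = 1591 kJ/s
Sensible, feed 70.7→25 °C: -393.86 kJ/s
Outlet flows (mol/s): A 6.8229, B 33.077, H₂O 33.077
Sensible, products 25→38.4 °C: 96.428 kJ/s
Q = ΔH = 1293.6 kJ/s = 1293.6 kW
Heat supplied = 77615 kJ/min

Q_in = 77600 kJ/min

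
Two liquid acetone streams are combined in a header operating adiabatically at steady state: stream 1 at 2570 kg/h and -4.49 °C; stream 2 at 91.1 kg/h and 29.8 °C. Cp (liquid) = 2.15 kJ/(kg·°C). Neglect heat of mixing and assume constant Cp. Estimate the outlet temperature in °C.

Adiabatic, steady state ⇒ Σ ṁᵢCp,ᵢ(T_out − Tᵢ) = 0
T_out = Σ ṁᵢCp,ᵢTᵢ / Σ ṁᵢCp,ᵢ
      = -18973 / 5721.4 = -3.3161 °C

T_out = -3.32 °C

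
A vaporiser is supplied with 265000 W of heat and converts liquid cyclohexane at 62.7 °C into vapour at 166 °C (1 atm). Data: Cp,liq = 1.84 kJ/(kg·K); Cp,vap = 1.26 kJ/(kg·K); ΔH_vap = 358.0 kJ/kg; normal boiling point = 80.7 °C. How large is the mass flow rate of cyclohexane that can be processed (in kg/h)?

Δh = 1.84×(80.7−62.7) + 358.0 + 1.26×(166−80.7) = 498.6 kJ/kg
Q = 265000 W = 265 kJ/s = 954000 kJ/h
ṁ = Q/Δh = 954000 / 498.6 = 1913.4 kg/h

ṁ = 1910 kg/h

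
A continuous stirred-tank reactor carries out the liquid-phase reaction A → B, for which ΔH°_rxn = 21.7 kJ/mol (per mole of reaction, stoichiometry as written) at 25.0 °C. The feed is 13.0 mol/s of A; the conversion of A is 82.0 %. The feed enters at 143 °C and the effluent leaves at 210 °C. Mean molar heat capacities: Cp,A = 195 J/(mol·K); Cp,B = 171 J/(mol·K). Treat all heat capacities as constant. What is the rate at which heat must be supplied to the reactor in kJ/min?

Q_in = 21200 kJ/min

Extent of reaction ξ = 0.820 × 13.0 = 10.66 mol/s
Reaction term: ξ·ΔH°_rxn = 10.66 × 21.7 = 231.32 kJ/s
Sensible, feed 143→25 °C: -299.13 kJ/s
Outlet flows (mol/s): A 2.34, B 10.66
Sensible, products 25→210 °C: 421.64 kJ/s
Q = ΔH = 353.84 kJ/s = 353.84 kW
Heat supplied = 21230 kJ/min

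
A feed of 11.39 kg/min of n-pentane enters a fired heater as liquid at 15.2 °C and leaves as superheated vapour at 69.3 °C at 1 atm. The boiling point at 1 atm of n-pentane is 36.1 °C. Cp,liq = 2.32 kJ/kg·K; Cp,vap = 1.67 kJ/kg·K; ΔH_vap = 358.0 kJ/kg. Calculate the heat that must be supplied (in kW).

Q = 87.7 kW

liquid 15.2→36.1 °C: 48.488 kJ/kg
vaporisation at 36.1 °C: 358 kJ/kg
vapour 36.1→69.3 °C: 55.444 kJ/kg
Δh = 48.488 + 358 + 55.444 = 461.93 kJ/kg
Q = ṁ·Δh = 11.39 kg/min × 461.93 kJ/kg = 5261.4 kJ/min
|Q| = 87.69 kW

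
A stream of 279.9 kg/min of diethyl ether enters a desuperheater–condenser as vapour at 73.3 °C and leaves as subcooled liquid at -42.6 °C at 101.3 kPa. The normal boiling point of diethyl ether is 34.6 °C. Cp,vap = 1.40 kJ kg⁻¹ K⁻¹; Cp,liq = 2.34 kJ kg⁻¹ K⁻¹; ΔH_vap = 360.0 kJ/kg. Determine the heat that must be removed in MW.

vapour 73.3→34.6 °C: -54.18 kJ/kg
condensation at 34.6 °C: -360 kJ/kg
liquid 34.6→-42.6 °C: -180.65 kJ/kg
Δh = -54.18 + -360 + -180.65 = -594.83 kJ/kg
Q = ṁ·Δh = 279.9 kg/min × -594.83 kJ/kg = -166490 kJ/min
|Q| = 2774.9 kW = 2.7749 MW

Q_c = 2.77 MW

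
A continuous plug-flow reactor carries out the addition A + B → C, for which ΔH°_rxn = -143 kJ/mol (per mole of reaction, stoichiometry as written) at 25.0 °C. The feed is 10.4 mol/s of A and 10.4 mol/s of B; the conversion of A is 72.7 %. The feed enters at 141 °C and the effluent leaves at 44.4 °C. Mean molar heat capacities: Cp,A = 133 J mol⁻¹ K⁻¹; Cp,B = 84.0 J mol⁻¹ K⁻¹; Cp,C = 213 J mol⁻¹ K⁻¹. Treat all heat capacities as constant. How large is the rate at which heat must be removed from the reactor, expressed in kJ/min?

Q_out = 78000 kJ/min

Extent of reaction ξ = 0.727 × 10.4 = 7.5608 mol/s
Reaction term: ξ·ΔH°_rxn = 7.5608 × -143 = -1081.2 kJ/s
Sensible, feed 141→25 °C: -261.79 kJ/s
Outlet flows (mol/s): A 2.8392, B 2.8392, C 7.5608
Sensible, products 25→44.4 °C: 43.195 kJ/s
Q = ΔH = -1299.8 kJ/s = -1299.8 kW
Heat removed = 77987 kJ/min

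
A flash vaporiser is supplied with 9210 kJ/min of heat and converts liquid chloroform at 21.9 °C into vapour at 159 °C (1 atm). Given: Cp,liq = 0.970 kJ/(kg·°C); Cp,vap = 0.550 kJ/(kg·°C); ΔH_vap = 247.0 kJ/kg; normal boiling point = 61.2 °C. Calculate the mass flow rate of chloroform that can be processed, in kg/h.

Δh = 0.970×(61.2−21.9) + 247.0 + 0.550×(159−61.2) = 338.91 kJ/kg
Q = 9210 kJ/min = 153.5 kJ/s = 552600 kJ/h
ṁ = Q/Δh = 552600 / 338.91 = 1630.5 kg/h

ṁ = 1630 kg/h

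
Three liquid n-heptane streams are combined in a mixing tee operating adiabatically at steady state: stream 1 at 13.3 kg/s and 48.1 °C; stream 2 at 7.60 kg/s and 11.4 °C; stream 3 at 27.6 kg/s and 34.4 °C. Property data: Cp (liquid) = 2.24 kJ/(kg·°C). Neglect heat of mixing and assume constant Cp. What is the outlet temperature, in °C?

T_out = 34.6 °C

Energy balance with Q = 0: Σ ṁᵢCp,ᵢ(T_out − Tᵢ) = 0
T_out = Σ ṁᵢCp,ᵢTᵢ / Σ ṁᵢCp,ᵢ
      = 3753.8 / 108.64 = 34.553 °C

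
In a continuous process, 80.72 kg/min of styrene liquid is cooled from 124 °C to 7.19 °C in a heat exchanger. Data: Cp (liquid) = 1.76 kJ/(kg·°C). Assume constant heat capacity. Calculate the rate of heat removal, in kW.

Q_c = 277 kW

Q = ṁ·Cp·ΔT = 80.72 × 1.76 × (7.19 − 124) = -16595 kJ/min
Converting: 16595 / 60 s = 276.58 kW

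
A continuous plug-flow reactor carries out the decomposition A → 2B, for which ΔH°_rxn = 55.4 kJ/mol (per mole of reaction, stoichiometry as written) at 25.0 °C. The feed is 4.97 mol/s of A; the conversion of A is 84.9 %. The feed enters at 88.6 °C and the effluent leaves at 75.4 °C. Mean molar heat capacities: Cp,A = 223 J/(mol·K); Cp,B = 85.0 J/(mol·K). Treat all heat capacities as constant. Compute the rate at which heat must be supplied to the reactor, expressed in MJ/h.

Q_in = 748 MJ/h

Extent of reaction ξ = 0.849 × 4.97 = 4.2195 mol/s
Reaction term: ξ·ΔH°_rxn = 4.2195 × 55.4 = 233.76 kJ/s
Sensible, feed 88.6→25 °C: -70.489 kJ/s
Outlet flows (mol/s): A 0.75047, B 8.4391
Sensible, products 25→75.4 °C: 44.588 kJ/s
Q = ΔH = 207.86 kJ/s = 207.86 kW
Heat supplied = 748.3 MJ/h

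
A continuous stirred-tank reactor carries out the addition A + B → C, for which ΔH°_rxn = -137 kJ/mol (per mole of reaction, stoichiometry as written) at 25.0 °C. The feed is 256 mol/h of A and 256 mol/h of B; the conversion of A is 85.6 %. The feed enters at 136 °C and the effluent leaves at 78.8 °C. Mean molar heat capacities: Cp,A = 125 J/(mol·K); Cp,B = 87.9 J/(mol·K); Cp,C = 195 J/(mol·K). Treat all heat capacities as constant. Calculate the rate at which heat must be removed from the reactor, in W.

Extent of reaction ξ = 0.856 × 256 = 219.14 mol/h
Reaction term: ξ·ΔH°_rxn = 219.14 × -137 = -30022 kJ/h
Sensible, feed 136→25 °C: -6049.8 kJ/h
Outlet flows (mol/h): A 36.864, B 36.864, C 219.14
Sensible, products 25→78.8 °C: 2721.2 kJ/h
Q = ΔH = -33350 kJ/h = -9.2639 kW
Heat removed = 9263.9 W

Q_out = 9260 W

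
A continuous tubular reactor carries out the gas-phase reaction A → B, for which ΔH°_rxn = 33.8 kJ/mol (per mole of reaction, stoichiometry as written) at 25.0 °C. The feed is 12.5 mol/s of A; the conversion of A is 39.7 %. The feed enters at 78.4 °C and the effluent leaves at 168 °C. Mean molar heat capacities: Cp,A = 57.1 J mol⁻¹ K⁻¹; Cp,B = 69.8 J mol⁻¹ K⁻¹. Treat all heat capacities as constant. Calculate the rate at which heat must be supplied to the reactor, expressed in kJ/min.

Extent of reaction ξ = 0.397 × 12.5 = 4.9625 mol/s
Reaction term: ξ·ΔH°_rxn = 4.9625 × 33.8 = 167.73 kJ/s
Sensible, feed 78.4→25 °C: -38.114 kJ/s
Outlet flows (mol/s): A 7.5375, B 4.9625
Sensible, products 25→168 °C: 111.08 kJ/s
Q = ΔH = 240.7 kJ/s = 240.7 kW
Heat supplied = 14442 kJ/min

Q_in = 14400 kJ/min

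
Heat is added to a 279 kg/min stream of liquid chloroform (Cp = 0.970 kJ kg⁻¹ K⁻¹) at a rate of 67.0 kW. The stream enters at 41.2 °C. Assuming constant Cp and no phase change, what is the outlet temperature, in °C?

T_out = 56.1 °C

Q = 67.0 kW = 4020 kJ/min
ΔT = Q/(ṁ·Cp) = 4020/(279×0.970) = 14.854 K
T_out = 41.2 + 14.854 = 56.054 °C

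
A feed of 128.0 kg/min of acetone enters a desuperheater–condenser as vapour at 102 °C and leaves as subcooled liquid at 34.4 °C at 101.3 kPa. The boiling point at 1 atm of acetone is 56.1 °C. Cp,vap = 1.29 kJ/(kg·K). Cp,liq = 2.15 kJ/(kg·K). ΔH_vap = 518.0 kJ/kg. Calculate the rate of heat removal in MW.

vapour 102→56.1 °C: -59.211 kJ/kg
condensation at 56.1 °C: -518 kJ/kg
liquid 56.1→34.4 °C: -46.655 kJ/kg
Δh = -59.211 + -518 + -46.655 = -623.87 kJ/kg
Q = ṁ·Δh = 128.0 kg/min × -623.87 kJ/kg = -79855 kJ/min
|Q| = 1330.9 kW = 1.3309 MW

Q_c = 1.33 MW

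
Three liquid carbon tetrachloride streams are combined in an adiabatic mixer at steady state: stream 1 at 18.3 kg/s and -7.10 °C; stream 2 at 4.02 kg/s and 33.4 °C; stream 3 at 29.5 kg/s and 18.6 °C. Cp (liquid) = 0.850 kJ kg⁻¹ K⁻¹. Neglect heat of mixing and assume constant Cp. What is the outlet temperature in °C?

Energy balance with Q = 0: Σ ṁᵢCp,ᵢ(T_out − Tᵢ) = 0
Σ ṁᵢCp,ᵢTᵢ = 18.3×0.850×-7.10 + 4.02×0.850×33.4 + 29.5×0.850×18.6 = 470.08
Σ ṁᵢCp,ᵢ = 18.3×0.850 + 4.02×0.850 + 29.5×0.850 = 44.047
T_out = 470.08 / 44.047 = 10.672 °C

T_out = 10.7 °C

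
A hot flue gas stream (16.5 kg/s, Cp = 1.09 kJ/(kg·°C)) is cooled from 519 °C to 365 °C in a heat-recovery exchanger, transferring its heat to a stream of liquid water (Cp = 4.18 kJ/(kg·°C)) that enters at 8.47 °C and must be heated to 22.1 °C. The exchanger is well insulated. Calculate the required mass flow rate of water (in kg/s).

Heat released by hot stream: Q = 16.5 × 1.09 × (519 − 365) = 2769.7 kJ/s
Energy balance on cold side (adiabatic exchanger): Q = ṁ_c·Cp_c·(T_c,out − T_c,in)
ṁ_c = 2769.7 / [4.18 × (22.1 − 8.47)] = 48.614 kg/s

ṁ_c = 48.6 kg/s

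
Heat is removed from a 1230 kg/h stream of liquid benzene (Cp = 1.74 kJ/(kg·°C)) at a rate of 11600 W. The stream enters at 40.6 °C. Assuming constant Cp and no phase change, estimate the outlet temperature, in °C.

T_out = 21.1 °C

Q = 11600 W = 41760 kJ/h
ΔT = Q/(ṁ·Cp) = 41760/(1230×1.74) = 19.512 K
T_out = 40.6 − 19.512 = 21.088 °C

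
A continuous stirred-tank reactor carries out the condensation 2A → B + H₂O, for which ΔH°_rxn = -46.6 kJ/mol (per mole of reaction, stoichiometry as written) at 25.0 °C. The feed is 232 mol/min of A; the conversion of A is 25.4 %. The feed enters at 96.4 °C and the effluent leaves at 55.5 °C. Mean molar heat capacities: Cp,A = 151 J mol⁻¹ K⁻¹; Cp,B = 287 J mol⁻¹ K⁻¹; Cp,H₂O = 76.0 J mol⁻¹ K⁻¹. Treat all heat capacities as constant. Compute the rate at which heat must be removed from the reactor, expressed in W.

Q_out = 45900 W

Extent of reaction ξ = 0.254 × 232 / 2 = 29.464 mol/min
Reaction term: ξ·ΔH°_rxn = 29.464 × -46.6 = -1373 kJ/min
Sensible, feed 96.4→25 °C: -2501.3 kJ/min
Outlet flows (mol/min): A 173.07, B 29.464, H₂O 29.464
Sensible, products 25→55.5 °C: 1123.3 kJ/min
Q = ΔH = -2751 kJ/min = -45.85 kW
Heat removed = 45850 W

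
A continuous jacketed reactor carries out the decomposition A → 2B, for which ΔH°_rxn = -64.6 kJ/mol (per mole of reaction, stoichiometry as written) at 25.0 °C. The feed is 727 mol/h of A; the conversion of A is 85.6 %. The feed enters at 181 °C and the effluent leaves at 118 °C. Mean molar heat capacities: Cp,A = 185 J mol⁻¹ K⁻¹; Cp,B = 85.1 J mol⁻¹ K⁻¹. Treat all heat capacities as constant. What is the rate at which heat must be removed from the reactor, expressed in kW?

Extent of reaction ξ = 0.856 × 727 = 622.31 mol/h
Reaction term: ξ·ΔH°_rxn = 622.31 × -64.6 = -40201 kJ/h
Sensible, feed 181→25 °C: -20981 kJ/h
Outlet flows (mol/h): A 104.69, B 1244.6
Sensible, products 25→118 °C: 11651 kJ/h
Q = ΔH = -49531 kJ/h = -13.759 kW
Heat removed = 13.759 kW

Q_out = 13.8 kW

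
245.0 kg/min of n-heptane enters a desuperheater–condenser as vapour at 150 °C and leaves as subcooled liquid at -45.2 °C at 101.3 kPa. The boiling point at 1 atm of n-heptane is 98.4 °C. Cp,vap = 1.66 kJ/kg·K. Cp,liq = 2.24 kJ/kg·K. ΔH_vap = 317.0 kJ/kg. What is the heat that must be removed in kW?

Q_c = 2960 kW

vapour 150→98.4 °C: -85.656 kJ/kg
condensation at 98.4 °C: -317 kJ/kg
liquid 98.4→-45.2 °C: -321.66 kJ/kg
Δh = -85.656 + -317 + -321.66 = -724.32 kJ/kg
Q = ṁ·Δh = 245.0 kg/min × -724.32 kJ/kg = -177460 kJ/min
|Q| = 2957.6 kW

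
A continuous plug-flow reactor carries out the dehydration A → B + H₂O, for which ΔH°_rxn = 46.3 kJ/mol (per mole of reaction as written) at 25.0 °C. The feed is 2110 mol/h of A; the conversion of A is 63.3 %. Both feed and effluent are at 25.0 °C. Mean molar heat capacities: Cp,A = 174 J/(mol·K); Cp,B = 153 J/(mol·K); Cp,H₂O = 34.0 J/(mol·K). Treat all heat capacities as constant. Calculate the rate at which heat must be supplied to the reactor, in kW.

Extent of reaction ξ = 0.633 × 2110 = 1335.6 mol/h
Reaction term: ξ·ΔH°_rxn = 1335.6 × 46.3 = 61840 kJ/h
Q = ΔH = 61840 kJ/h = 17.178 kW
Heat supplied = 17.178 kW

Q_in = 17.2 kW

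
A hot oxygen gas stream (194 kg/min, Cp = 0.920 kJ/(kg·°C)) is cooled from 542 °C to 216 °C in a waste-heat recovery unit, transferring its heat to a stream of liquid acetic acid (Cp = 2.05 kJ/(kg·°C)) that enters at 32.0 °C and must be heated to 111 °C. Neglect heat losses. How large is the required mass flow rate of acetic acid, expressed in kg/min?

Heat released by hot stream: Q = 194 × 0.920 × (542 − 216) = 58184 kJ/min
Energy balance on cold side (adiabatic exchanger): Q = ṁ_c·Cp_c·(T_c,out − T_c,in)
ṁ_c = 58184 / [2.05 × (111 − 32.0)] = 359.27 kg/min

ṁ_c = 359 kg/min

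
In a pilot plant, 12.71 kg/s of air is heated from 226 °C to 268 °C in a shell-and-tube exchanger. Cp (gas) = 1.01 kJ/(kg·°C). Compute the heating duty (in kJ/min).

Q = ṁ·Cp·ΔT = 12.71 × 1.01 × (268 − 226) = 539.16 kJ/s
Heating duty = 32349 kJ/min

Q = 32300 kJ/min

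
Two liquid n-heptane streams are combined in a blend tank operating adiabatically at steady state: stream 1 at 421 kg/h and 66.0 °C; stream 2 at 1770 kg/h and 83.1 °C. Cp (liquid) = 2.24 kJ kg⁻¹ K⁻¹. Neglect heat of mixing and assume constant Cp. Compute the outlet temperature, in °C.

No heat crosses the boundary, so H_out = H_in.
T_out = Σ ṁᵢCp,ᵢTᵢ / Σ ṁᵢCp,ᵢ
      = 391720 / 4907.8 = 79.814 °C

T_out = 79.8 °C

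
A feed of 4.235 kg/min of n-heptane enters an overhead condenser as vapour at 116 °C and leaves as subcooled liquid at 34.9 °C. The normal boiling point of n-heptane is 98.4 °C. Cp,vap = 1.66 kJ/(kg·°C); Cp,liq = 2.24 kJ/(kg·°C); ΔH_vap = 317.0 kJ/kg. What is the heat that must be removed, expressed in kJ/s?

vapour 116→98.4 °C: -29.216 kJ/kg
condensation at 98.4 °C: -317 kJ/kg
liquid 98.4→34.9 °C: -142.24 kJ/kg
Δh = -29.216 + -317 + -142.24 = -488.46 kJ/kg
Q = ṁ·Δh = 4.235 kg/min × -488.46 kJ/kg = -2068.6 kJ/min
|Q| = 34.477 kW

Q_c = 34.5 kJ/s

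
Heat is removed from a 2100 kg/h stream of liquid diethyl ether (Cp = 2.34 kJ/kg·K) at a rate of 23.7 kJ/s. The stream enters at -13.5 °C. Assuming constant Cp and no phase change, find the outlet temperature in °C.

Q = 23.7 kJ/s = 85320 kJ/h
ΔT = Q/(ṁ·Cp) = 85320/(2100×2.34) = 17.363 K
T_out = -13.5 − 17.363 = -30.863 °C

T_out = -30.9 °C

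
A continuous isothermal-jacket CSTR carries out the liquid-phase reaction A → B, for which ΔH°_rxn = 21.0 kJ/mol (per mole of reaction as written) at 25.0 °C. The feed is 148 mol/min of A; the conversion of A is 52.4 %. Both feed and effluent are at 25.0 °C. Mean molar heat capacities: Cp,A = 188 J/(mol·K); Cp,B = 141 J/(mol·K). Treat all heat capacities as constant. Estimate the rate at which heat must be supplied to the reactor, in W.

Q_in = 27100 W

Extent of reaction ξ = 0.524 × 148 = 77.552 mol/min
Reaction term: ξ·ΔH°_rxn = 77.552 × 21.0 = 1628.6 kJ/min
Q = ΔH = 1628.6 kJ/min = 27.143 kW
Heat supplied = 27143 W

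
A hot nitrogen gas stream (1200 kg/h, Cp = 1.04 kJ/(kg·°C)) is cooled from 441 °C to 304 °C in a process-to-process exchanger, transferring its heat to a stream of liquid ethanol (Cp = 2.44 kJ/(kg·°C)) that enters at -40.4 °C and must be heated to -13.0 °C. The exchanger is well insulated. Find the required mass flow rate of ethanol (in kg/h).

ṁ_c = 2560 kg/h

Heat released by hot stream: Q = 1200 × 1.04 × (441 − 304) = 170980 kJ/h
Energy balance on cold side (adiabatic exchanger): Q = ṁ_c·Cp_c·(T_c,out − T_c,in)
ṁ_c = 170980 / [2.44 × (-13.0 − -40.4)] = 2557.4 kg/h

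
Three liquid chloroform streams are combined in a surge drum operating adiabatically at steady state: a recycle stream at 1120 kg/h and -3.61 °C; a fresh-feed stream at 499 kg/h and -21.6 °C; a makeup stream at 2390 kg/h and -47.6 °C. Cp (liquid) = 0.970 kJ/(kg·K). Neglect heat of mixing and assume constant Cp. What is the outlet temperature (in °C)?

T_out = -32.1 °C

Energy balance with Q = 0: Σ ṁᵢCp,ᵢ(T_out − Tᵢ) = 0
Σ ṁᵢCp,ᵢTᵢ = 1120×0.970×-3.61 + 499×0.970×-21.6 + 2390×0.970×-47.6 = -124730
Σ ṁᵢCp,ᵢ = 1120×0.970 + 499×0.970 + 2390×0.970 = 3888.7
T_out = -124730 / 3888.7 = -32.074 °C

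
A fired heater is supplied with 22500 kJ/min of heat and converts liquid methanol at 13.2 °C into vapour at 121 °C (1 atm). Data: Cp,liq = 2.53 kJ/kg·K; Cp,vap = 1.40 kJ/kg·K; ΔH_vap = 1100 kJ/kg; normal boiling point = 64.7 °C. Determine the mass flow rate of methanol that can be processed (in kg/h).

Δh = 2.53×(64.7−13.2) + 1100 + 1.40×(121−64.7) = 1309.1 kJ/kg
Q = 22500 kJ/min = 375 kJ/s = 1.35e+06 kJ/h
ṁ = Q/Δh = 1.35e+06 / 1309.1 = 1031.2 kg/h

ṁ = 1030 kg/h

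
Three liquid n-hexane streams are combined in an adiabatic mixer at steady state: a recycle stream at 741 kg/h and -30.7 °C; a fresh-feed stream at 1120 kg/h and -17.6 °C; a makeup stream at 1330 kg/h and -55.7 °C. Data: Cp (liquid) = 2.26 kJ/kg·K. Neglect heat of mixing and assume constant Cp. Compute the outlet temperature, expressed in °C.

T_out = -36.5 °C

Adiabatic, steady state ⇒ Σ ṁᵢCp,ᵢ(T_out − Tᵢ) = 0
Σ ṁᵢCp,ᵢTᵢ = 741×2.26×-30.7 + 1120×2.26×-17.6 + 1330×2.26×-55.7 = -263380
Σ ṁᵢCp,ᵢ = 741×2.26 + 1120×2.26 + 1330×2.26 = 7211.7
T_out = -263380 / 7211.7 = -36.522 °C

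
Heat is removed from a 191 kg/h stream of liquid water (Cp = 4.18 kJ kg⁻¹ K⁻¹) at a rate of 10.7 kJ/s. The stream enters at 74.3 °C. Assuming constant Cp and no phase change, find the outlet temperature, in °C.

Q = 10.7 kJ/s = 38520 kJ/h
ΔT = Q/(ṁ·Cp) = 38520/(191×4.18) = 48.248 K
T_out = 74.3 − 48.248 = 26.052 °C

T_out = 26.1 °C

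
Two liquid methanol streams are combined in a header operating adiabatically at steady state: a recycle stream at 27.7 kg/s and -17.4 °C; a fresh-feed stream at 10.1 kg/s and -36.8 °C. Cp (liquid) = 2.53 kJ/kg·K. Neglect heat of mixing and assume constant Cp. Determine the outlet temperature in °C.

T_out = -22.6 °C

No heat crosses the boundary, so H_out = H_in.
Σ ṁᵢCp,ᵢTᵢ = 27.7×2.53×-17.4 + 10.1×2.53×-36.8 = -2159.8
Σ ṁᵢCp,ᵢ = 27.7×2.53 + 10.1×2.53 = 95.634
T_out = -2159.8 / 95.634 = -22.584 °C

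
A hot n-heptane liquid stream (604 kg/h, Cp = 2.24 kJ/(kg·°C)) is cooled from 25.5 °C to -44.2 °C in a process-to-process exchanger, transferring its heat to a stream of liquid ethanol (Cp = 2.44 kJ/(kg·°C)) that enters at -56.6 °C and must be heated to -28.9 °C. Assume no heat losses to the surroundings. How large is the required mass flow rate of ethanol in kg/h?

ṁ_c = 1400 kg/h

Heat released by hot stream: Q = 604 × 2.24 × (25.5 − -44.2) = 94301 kJ/h
Energy balance on cold side (adiabatic exchanger): Q = ṁ_c·Cp_c·(T_c,out − T_c,in)
ṁ_c = 94301 / [2.44 × (-28.9 − -56.6)] = 1395.2 kg/h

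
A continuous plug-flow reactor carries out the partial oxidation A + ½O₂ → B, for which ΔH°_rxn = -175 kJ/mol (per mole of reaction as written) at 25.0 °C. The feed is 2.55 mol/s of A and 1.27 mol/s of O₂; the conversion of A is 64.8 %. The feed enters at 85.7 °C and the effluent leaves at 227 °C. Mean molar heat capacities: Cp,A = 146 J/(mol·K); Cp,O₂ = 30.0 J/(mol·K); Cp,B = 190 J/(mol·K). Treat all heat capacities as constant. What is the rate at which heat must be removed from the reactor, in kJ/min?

Q_out = 13300 kJ/min

Extent of reaction ξ = 0.648 × 2.55 = 1.6524 mol/s
Reaction term: ξ·ΔH°_rxn = 1.6524 × -175 = -289.17 kJ/s
Sensible, feed 85.7→25 °C: -24.911 kJ/s
Outlet flows (mol/s): A 0.8976, O₂ 0.4438, B 1.6524
Sensible, products 25→227 °C: 92.581 kJ/s
Q = ΔH = -221.5 kJ/s = -221.5 kW
Heat removed = 13290 kJ/min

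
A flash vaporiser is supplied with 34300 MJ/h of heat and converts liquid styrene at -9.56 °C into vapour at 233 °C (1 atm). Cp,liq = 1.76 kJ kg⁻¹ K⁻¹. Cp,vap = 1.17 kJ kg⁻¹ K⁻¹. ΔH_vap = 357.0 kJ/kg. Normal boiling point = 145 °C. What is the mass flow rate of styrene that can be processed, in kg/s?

ṁ = 13.0 kg/s

Δh = 1.76×(145−-9.56) + 357.0 + 1.17×(233−145) = 731.99 kJ/kg
Q = 34300 MJ/h = 9527.8 kJ/s = 9527.8 kJ/s
ṁ = Q/Δh = 9527.8 / 731.99 = 13.016 kg/s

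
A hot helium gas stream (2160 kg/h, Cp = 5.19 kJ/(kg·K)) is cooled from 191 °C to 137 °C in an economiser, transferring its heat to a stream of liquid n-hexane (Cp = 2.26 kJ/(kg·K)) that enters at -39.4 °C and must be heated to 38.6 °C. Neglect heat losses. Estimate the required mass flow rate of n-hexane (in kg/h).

ṁ_c = 3430 kg/h

Heat released by hot stream: Q = 2160 × 5.19 × (191 − 137) = 605360 kJ/h
Energy balance on cold side (adiabatic exchanger): Q = ṁ_c·Cp_c·(T_c,out − T_c,in)
ṁ_c = 605360 / [2.26 × (38.6 − -39.4)] = 3434.1 kg/h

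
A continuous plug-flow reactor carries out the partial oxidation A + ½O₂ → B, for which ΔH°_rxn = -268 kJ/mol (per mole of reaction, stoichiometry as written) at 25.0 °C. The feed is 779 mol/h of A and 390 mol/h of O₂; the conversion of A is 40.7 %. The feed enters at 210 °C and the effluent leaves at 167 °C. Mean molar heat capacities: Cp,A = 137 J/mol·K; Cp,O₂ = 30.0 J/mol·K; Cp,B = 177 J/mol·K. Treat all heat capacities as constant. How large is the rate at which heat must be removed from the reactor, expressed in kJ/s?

Extent of reaction ξ = 0.407 × 779 = 317.05 mol/h
Reaction term: ξ·ΔH°_rxn = 317.05 × -268 = -84970 kJ/h
Sensible, feed 210→25 °C: -21908 kJ/h
Outlet flows (mol/h): A 461.95, O₂ 231.47, B 317.05
Sensible, products 25→167 °C: 17942 kJ/h
Q = ΔH = -88937 kJ/h = -24.705 kW
Heat removed = 24.705 kJ/s

Q_out = 24.7 kJ/s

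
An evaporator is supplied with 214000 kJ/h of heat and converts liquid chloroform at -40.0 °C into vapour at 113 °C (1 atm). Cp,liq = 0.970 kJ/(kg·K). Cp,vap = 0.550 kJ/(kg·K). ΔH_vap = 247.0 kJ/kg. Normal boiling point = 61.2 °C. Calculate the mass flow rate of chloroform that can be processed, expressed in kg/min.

Δh = 0.970×(61.2−-40.0) + 247.0 + 0.550×(113−61.2) = 373.65 kJ/kg
Q = 214000 kJ/h = 59.444 kJ/s = 3566.7 kJ/min
ṁ = Q/Δh = 3566.7 / 373.65 = 9.5454 kg/min

ṁ = 9.55 kg/min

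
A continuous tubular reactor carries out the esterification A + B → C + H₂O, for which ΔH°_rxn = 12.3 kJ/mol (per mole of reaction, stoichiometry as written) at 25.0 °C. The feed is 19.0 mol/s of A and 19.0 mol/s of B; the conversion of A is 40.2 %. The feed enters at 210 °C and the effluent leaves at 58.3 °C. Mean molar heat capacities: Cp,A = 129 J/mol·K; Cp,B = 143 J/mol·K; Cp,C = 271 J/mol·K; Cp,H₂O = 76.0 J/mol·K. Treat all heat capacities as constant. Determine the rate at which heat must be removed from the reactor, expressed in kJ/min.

Extent of reaction ξ = 0.402 × 19.0 = 7.638 mol/s
Reaction term: ξ·ΔH°_rxn = 7.638 × 12.3 = 93.947 kJ/s
Sensible, feed 210→25 °C: -956.08 kJ/s
Outlet flows (mol/s): A 11.362, B 11.362, C 7.638, H₂O 7.638
Sensible, products 25→58.3 °C: 191.17 kJ/s
Q = ΔH = -670.96 kJ/s = -670.96 kW
Heat removed = 40258 kJ/min

Q_out = 40300 kJ/min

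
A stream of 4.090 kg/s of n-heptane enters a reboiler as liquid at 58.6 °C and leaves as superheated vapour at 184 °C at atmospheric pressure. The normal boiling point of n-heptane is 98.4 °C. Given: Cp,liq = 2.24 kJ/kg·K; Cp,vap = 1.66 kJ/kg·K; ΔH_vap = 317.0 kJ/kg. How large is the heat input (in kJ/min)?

liquid 58.6→98.4 °C: 89.152 kJ/kg
vaporisation at 98.4 °C: 317 kJ/kg
vapour 98.4→184 °C: 142.1 kJ/kg
Δh = 89.152 + 317 + 142.1 = 548.25 kJ/kg
Q = ṁ·Δh = 4.090 kg/s × 548.25 kJ/kg = 2242.3 kJ/s
|Q| = 2242.3 kW = 134540 kJ/min

Q = 135000 kJ/min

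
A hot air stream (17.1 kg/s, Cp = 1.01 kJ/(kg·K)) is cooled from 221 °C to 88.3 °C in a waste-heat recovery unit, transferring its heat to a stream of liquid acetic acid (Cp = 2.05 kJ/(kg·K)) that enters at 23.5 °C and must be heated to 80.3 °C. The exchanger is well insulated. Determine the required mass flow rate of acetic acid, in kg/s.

Heat released by hot stream: Q = 17.1 × 1.01 × (221 − 88.3) = 2291.9 kJ/s
Energy balance on cold side (adiabatic exchanger): Q = ṁ_c·Cp_c·(T_c,out − T_c,in)
ṁ_c = 2291.9 / [2.05 × (80.3 − 23.5)] = 19.683 kg/s

ṁ_c = 19.7 kg/s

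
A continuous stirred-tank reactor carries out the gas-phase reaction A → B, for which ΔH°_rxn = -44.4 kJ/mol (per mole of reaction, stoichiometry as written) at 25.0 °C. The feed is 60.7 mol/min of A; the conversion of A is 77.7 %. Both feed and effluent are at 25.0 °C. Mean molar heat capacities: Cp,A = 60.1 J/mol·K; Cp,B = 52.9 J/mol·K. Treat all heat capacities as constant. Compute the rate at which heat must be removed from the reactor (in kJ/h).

Q_out = 126000 kJ/h

Extent of reaction ξ = 0.777 × 60.7 = 47.164 mol/min
Reaction term: ξ·ΔH°_rxn = 47.164 × -44.4 = -2094.1 kJ/min
Q = ΔH = -2094.1 kJ/min = -34.901 kW
Heat removed = 125640 kJ/h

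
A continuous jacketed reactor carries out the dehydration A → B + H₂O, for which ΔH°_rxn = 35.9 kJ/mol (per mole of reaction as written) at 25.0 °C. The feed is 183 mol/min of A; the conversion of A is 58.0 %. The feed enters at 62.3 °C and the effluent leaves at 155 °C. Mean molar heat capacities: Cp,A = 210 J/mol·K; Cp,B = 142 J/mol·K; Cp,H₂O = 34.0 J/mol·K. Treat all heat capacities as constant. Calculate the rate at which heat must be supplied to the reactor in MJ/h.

Extent of reaction ξ = 0.580 × 183 = 106.14 mol/min
Reaction term: ξ·ΔH°_rxn = 106.14 × 35.9 = 3810.4 kJ/min
Sensible, feed 62.3→25 °C: -1433.4 kJ/min
Outlet flows (mol/min): A 76.86, B 106.14, H₂O 106.14
Sensible, products 25→155 °C: 4526.8 kJ/min
Q = ΔH = 6903.7 kJ/min = 115.06 kW
Heat supplied = 414.22 MJ/h

Q_in = 414 MJ/h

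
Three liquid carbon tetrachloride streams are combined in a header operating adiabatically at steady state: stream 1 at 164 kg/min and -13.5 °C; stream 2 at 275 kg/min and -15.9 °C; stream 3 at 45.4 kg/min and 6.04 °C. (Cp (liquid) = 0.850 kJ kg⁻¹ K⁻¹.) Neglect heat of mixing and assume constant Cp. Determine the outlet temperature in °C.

No heat crosses the boundary, so H_out = H_in.
T_out = Σ ṁᵢCp,ᵢTᵢ / Σ ṁᵢCp,ᵢ
      = -5365.4 / 411.74 = -13.031 °C

T_out = -13.0 °C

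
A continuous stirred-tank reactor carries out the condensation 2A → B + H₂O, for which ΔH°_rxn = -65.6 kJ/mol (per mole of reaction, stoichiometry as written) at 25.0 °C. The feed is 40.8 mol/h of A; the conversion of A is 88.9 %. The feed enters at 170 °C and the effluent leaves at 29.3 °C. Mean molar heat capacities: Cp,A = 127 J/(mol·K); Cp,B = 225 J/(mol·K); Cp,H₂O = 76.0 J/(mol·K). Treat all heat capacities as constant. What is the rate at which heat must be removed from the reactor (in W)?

Q_out = 532 W

Extent of reaction ξ = 0.889 × 40.8 / 2 = 18.136 mol/h
Reaction term: ξ·ΔH°_rxn = 18.136 × -65.6 = -1189.7 kJ/h
Sensible, feed 170→25 °C: -751.33 kJ/h
Outlet flows (mol/h): A 4.5288, B 18.136, H₂O 18.136
Sensible, products 25→29.3 °C: 25.946 kJ/h
Q = ΔH = -1915.1 kJ/h = -0.53197 kW
Heat removed = 531.97 W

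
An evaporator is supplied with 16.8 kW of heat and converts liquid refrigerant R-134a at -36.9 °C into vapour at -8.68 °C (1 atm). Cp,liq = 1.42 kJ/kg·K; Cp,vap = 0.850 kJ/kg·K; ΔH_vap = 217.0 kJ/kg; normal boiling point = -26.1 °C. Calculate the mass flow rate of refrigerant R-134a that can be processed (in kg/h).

ṁ = 245 kg/h

Δh = 1.42×(-26.1−-36.9) + 217.0 + 0.850×(-8.68−-26.1) = 247.14 kJ/kg
Q = 16.8 kW = 16.8 kJ/s = 60480 kJ/h
ṁ = Q/Δh = 60480 / 247.14 = 244.72 kg/h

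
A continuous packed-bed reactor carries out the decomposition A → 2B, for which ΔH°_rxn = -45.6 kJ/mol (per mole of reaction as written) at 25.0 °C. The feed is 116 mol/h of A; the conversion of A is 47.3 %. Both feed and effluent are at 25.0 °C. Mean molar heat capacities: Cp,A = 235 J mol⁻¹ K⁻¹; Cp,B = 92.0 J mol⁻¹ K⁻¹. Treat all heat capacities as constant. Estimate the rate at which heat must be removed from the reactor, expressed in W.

Q_out = 695 W

Extent of reaction ξ = 0.473 × 116 = 54.868 mol/h
Reaction term: ξ·ΔH°_rxn = 54.868 × -45.6 = -2502 kJ/h
Q = ΔH = -2502 kJ/h = -0.69499 kW
Heat removed = 694.99 W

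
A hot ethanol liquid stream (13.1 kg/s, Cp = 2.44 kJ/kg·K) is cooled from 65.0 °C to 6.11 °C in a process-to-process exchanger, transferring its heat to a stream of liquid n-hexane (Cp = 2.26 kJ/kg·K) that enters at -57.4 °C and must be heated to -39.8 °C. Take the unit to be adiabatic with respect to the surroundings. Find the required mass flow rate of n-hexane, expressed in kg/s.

Heat released by hot stream: Q = 13.1 × 2.44 × (65.0 − 6.11) = 1882.4 kJ/s
Energy balance on cold side (adiabatic exchanger): Q = ṁ_c·Cp_c·(T_c,out − T_c,in)
ṁ_c = 1882.4 / [2.26 × (-39.8 − -57.4)] = 47.324 kg/s

ṁ_c = 47.3 kg/s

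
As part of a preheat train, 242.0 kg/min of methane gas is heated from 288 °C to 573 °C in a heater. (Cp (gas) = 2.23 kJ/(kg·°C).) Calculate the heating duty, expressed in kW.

Q = ṁ·Cp·ΔT = 242.0 × 2.23 × (573 − 288) = 153800 kJ/min
Converting: 153800 / 60 s = 2563.4 kW

Q = 2560 kW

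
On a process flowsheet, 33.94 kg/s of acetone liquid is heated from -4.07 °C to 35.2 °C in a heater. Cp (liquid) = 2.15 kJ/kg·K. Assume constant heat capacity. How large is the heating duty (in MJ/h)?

Q = 10300 MJ/h

Q = ṁ·Cp·ΔT = 33.94 × 2.15 × (35.2 − -4.07) = 2865.6 kJ/s
Heating duty = 10316 MJ/h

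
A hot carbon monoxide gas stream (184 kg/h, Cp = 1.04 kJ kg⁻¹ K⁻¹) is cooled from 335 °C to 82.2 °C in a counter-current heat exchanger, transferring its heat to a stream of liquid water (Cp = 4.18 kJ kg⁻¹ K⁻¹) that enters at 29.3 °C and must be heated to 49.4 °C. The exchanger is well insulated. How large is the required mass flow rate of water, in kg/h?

ṁ_c = 576 kg/h

Heat released by hot stream: Q = 184 × 1.04 × (335 − 82.2) = 48376 kJ/h
Energy balance on cold side (adiabatic exchanger): Q = ṁ_c·Cp_c·(T_c,out − T_c,in)
ṁ_c = 48376 / [4.18 × (49.4 − 29.3)] = 575.78 kg/h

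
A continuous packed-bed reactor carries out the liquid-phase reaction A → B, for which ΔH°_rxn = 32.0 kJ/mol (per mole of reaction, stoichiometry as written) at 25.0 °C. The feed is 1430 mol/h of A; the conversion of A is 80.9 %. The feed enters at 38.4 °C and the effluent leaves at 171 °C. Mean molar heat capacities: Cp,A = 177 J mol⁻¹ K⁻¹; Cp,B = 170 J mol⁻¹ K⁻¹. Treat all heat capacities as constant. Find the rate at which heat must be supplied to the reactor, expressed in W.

Extent of reaction ξ = 0.809 × 1430 = 1156.9 mol/h
Reaction term: ξ·ΔH°_rxn = 1156.9 × 32.0 = 37020 kJ/h
Sensible, feed 38.4→25 °C: -3391.7 kJ/h
Outlet flows (mol/h): A 273.13, B 1156.9
Sensible, products 25→171 °C: 35772 kJ/h
Q = ΔH = 69400 kJ/h = 19.278 kW
Heat supplied = 19278 W

Q_in = 19300 W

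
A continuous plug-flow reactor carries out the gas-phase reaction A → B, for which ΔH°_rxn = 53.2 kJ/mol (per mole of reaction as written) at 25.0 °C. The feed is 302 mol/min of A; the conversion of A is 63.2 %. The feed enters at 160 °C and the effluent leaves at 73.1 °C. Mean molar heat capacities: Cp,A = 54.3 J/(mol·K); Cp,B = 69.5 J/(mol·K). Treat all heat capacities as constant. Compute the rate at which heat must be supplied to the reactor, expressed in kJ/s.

Q_in = 148 kJ/s

Extent of reaction ξ = 0.632 × 302 = 190.86 mol/min
Reaction term: ξ·ΔH°_rxn = 190.86 × 53.2 = 10154 kJ/min
Sensible, feed 160→25 °C: -2213.8 kJ/min
Outlet flows (mol/min): A 111.14, B 190.86
Sensible, products 25→73.1 °C: 928.32 kJ/min
Q = ΔH = 8868.5 kJ/min = 147.81 kW
Heat supplied = 147.81 kJ/s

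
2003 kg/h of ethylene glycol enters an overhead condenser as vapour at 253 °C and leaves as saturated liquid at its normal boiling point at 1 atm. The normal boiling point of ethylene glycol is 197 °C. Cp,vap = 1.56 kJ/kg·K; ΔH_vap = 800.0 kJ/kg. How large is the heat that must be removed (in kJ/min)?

vapour 253→197 °C: -87.36 kJ/kg
condensation at 197 °C: -800 kJ/kg
Δh = -87.36 + -800 = -887.36 kJ/kg
Q = ṁ·Δh = 2003 kg/h × -887.36 kJ/kg = -1.7774e+06 kJ/h
|Q| = 493.72 kW = 29623 kJ/min

Q_c = 29600 kJ/min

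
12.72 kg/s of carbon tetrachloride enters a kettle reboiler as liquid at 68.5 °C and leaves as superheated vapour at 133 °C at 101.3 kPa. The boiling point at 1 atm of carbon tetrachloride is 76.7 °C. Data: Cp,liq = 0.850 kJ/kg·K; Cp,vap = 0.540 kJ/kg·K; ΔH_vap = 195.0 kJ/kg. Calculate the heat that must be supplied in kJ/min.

Q = 177000 kJ/min

liquid 68.5→76.7 °C: 6.97 kJ/kg
vaporisation at 76.7 °C: 195 kJ/kg
vapour 76.7→133 °C: 30.402 kJ/kg
Δh = 6.97 + 195 + 30.402 = 232.37 kJ/kg
Q = ṁ·Δh = 12.72 kg/s × 232.37 kJ/kg = 2955.8 kJ/s
|Q| = 2955.8 kW = 177350 kJ/min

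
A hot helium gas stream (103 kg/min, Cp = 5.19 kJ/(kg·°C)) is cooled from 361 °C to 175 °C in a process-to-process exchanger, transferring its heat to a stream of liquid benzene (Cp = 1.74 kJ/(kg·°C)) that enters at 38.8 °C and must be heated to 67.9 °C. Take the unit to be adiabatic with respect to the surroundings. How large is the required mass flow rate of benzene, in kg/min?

Heat released by hot stream: Q = 103 × 5.19 × (361 − 175) = 99430 kJ/min
Energy balance on cold side (adiabatic exchanger): Q = ṁ_c·Cp_c·(T_c,out − T_c,in)
ṁ_c = 99430 / [1.74 × (67.9 − 38.8)] = 1963.7 kg/min

ṁ_c = 1960 kg/min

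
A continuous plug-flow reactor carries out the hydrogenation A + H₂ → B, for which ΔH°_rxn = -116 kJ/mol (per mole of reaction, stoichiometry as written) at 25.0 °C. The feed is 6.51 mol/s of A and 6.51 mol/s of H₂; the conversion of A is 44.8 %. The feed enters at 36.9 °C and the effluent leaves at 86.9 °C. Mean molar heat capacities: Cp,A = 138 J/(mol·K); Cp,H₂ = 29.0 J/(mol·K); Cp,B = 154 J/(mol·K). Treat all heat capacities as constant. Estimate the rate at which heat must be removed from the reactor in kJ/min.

Q_out = 17200 kJ/min

Extent of reaction ξ = 0.448 × 6.51 = 2.9165 mol/s
Reaction term: ξ·ΔH°_rxn = 2.9165 × -116 = -338.31 kJ/s
Sensible, feed 36.9→25 °C: -12.937 kJ/s
Outlet flows (mol/s): A 3.5935, H₂ 3.5935, B 2.9165
Sensible, products 25→86.9 °C: 64.949 kJ/s
Q = ΔH = -286.3 kJ/s = -286.3 kW
Heat removed = 17178 kJ/min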